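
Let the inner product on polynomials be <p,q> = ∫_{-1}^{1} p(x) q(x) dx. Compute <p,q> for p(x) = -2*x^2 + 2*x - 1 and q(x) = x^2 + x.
<p,q> = -2/15

Expand the product: p(x)·q(x) = -2*x^4 + x^2 - x.
∫_{-1}^{1} of each monomial x^k gives [2/(k+1) if k even, 0 if k odd]. Integrating term-by-term (or equivalently evaluating the antiderivative F(x) = -2*x^5/5 + x^3/3 - x^2/2 at the endpoints):
  F(1) − F(−1) = -17/30 − (-13/30) = -2/15.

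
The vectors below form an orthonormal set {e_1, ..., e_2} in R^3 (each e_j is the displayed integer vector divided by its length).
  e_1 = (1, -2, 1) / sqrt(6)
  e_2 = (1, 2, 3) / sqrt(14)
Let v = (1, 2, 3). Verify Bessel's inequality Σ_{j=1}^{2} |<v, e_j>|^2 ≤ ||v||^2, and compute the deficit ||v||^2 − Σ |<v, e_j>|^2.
Σ |<v, e_j>|^2 = 14; ||v||^2 = 14; deficit = 0

Write each e_j = u_j / sqrt(<u_j, u_j>) where u_j is the displayed integer vector. Then <v, e_j> = <v, u_j> / sqrt(<u_j, u_j>), so |<v, e_j>|^2 = <v, u_j>^2 / <u_j, u_j>.
Coefficients: <v, e_1> = 0/sqrt(6), <v, e_2> = 14/sqrt(14).
Square and sum: Σ |<v, e_j>|^2 = 14.
Compute ||v||^2 = v·v = 14.
Deficit = 14 − 14 = 0 ≥ 0, confirming Bessel's inequality. (The deficit equals ||v − Σ <v,e_j> e_j||^2, the squared distance from v to span{e_j}.)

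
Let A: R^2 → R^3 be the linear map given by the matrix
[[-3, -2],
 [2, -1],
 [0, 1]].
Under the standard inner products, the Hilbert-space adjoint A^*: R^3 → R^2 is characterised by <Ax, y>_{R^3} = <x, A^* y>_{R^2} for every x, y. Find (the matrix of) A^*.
A^* = A^T =
[[-3, 2, 0],
 [-2, -1, 1]]

For real matrices with standard dot products, the defining identity <Ax, y> = <x, A^* y> gives (Ax)^T y = x^T (A^*) y, i.e. x^T A^T y = x^T (A^*) y. Since this holds for all x, y, we must have A^* = A^T. Therefore
A^* =
[[-3, 2, 0],
 [-2, -1, 1]].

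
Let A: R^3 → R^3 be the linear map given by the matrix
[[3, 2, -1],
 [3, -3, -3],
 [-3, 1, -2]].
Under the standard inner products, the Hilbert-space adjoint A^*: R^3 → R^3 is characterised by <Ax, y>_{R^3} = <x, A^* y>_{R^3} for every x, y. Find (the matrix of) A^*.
A^* = A^T =
[[3, 3, -3],
 [2, -3, 1],
 [-1, -3, -2]]

For real matrices with standard dot products, the defining identity <Ax, y> = <x, A^* y> gives (Ax)^T y = x^T (A^*) y, i.e. x^T A^T y = x^T (A^*) y. Since this holds for all x, y, we must have A^* = A^T. Therefore
A^* =
[[3, 3, -3],
 [2, -3, 1],
 [-1, -3, -2]].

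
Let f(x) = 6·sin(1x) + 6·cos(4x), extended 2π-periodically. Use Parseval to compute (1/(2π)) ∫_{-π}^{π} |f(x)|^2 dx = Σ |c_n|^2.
Σ |c_n|^2 = 36

Expand |f|^2 and use orthogonality of {sin(nx), cos(mx)} on [-π, π]:
  ∫_{-π}^{π} sin(nx)^2 dx = π, ∫ cos(mx)^2 dx = π, and cross terms integrate to 0.
So ∫_{-π}^{π} f(x)^2 dx = 6^2 · π + 6^2 · π = (36 + 36)π.
Divide by 2π: (36 + 36)/2 = 36.
By Parseval, this equals Σ |c_n|^2.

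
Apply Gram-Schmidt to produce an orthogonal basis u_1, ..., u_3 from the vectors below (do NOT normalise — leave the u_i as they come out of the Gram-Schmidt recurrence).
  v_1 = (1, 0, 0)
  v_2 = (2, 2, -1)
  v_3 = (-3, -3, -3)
Orthogonal basis:
  u_1 = (1, 0, 0)
  u_2 = (0, 2, -1)
  u_3 = (0, -9/5, -18/5)

Apply the Gram-Schmidt recurrence
  u_1 = v_1
  u_i = v_i − Σ_{j<i} ((v_i · u_j) / (u_j · u_j)) · u_j.

Step by step this gives:
  u_1 = (1, 0, 0)
  u_2 = (0, 2, -1)
  u_3 = (0, -9/5, -18/5)

Orthogonality check:
  u_2 · u_1 = 0 (should be 0)
  u_3 · u_1 = 0 (should be 0)
  u_3 · u_2 = 0 (should be 0)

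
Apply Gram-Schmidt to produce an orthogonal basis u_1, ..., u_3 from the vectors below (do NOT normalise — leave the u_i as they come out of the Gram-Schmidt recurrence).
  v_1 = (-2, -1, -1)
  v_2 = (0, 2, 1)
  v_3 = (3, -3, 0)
Orthogonal basis:
  u_1 = (-2, -1, -1)
  u_2 = (-1, 3/2, 1/2)
  u_3 = (-1/7, -2/7, 4/7)

Apply the Gram-Schmidt recurrence
  u_1 = v_1
  u_i = v_i − Σ_{j<i} ((v_i · u_j) / (u_j · u_j)) · u_j.

Step by step this gives:
  u_1 = (-2, -1, -1)
  u_2 = (-1, 3/2, 1/2)
  u_3 = (-1/7, -2/7, 4/7)

Orthogonality check:
  u_2 · u_1 = 0 (should be 0)
  u_3 · u_1 = 0 (should be 0)
  u_3 · u_2 = 0 (should be 0)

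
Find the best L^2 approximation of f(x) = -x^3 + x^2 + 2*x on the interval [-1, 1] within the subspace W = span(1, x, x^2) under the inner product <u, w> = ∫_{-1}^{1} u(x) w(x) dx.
g(x) = x^2 + 7*x/5

The best approximation g ∈ W is the orthogonal projection of f onto W. Writing g = a_0 + a_1 x + a_2 x^2, the coefficients solve the normal equations G · a = b where
  G_{ij} = <φ_i, φ_j> and b_i = <f, φ_i>, with φ_0 = 1, φ_1 = x, φ_2 = x^2.
G =
  [2, 0, 2/3]
  [0, 2/3, 0]
  [2/3, 0, 2/5],
b = (2/3, 14/15, 2/5).
Solving gives a_0 = 0, a_1 = 7/5, a_2 = 1, so
  g(x) = x^2 + 7*x/5.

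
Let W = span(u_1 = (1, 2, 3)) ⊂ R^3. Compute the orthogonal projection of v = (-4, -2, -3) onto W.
proj_W(v) = (-17/14, -17/7, -51/14)

Set up U = [u_1 | ... | u_1] ∈ R^(3×1). The projector onto W = col(U) is P = U (U^T U)^(-1) U^T.
Compute U^T U =
  [14],
and U^T v = (-17).
Solve U^T U · c = U^T v for the coefficients: c = (-17/14). The projection is proj_W(v) = U c.
Check: (v - proj_W(v)) · u_1 = 0  (should be 0).
Result: proj_W(v) = (-17/14, -17/7, -51/14).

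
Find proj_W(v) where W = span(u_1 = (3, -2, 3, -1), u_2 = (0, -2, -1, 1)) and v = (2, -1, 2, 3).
proj_W(v) = (33/23, -45/23, 43/46, 1/46)

Set up U = [u_1 | ... | u_2] ∈ R^(4×2). The projector onto W = col(U) is P = U (U^T U)^(-1) U^T.
Compute U^T U =
  [23, 0]
  [0, 6],
and U^T v = (11, 3).
Solve U^T U · c = U^T v for the coefficients: c = (11/23, 1/2). The projection is proj_W(v) = U c.
Check: (v - proj_W(v)) · u_1 = 0  (should be 0).
Check: (v - proj_W(v)) · u_2 = 0  (should be 0).
Result: proj_W(v) = (33/23, -45/23, 43/46, 1/46).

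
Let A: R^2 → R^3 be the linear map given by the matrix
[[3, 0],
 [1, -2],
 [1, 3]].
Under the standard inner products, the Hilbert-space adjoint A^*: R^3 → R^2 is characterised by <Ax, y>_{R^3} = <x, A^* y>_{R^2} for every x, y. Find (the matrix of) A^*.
A^* = A^T =
[[3, 1, 1],
 [0, -2, 3]]

For real matrices with standard dot products, the defining identity <Ax, y> = <x, A^* y> gives (Ax)^T y = x^T (A^*) y, i.e. x^T A^T y = x^T (A^*) y. Since this holds for all x, y, we must have A^* = A^T. Therefore
A^* =
[[3, 1, 1],
 [0, -2, 3]].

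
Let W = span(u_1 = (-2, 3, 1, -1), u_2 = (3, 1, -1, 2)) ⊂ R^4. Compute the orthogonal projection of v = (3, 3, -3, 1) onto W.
proj_W(v) = (191/63, 170/63, -6/7, 137/63)

Set up U = [u_1 | ... | u_2] ∈ R^(4×2). The projector onto W = col(U) is P = U (U^T U)^(-1) U^T.
Compute U^T U =
  [15, -6]
  [-6, 15],
and U^T v = (-1, 17).
Solve U^T U · c = U^T v for the coefficients: c = (29/63, 83/63). The projection is proj_W(v) = U c.
Check: (v - proj_W(v)) · u_1 = 0  (should be 0).
Check: (v - proj_W(v)) · u_2 = 0  (should be 0).
Result: proj_W(v) = (191/63, 170/63, -6/7, 137/63).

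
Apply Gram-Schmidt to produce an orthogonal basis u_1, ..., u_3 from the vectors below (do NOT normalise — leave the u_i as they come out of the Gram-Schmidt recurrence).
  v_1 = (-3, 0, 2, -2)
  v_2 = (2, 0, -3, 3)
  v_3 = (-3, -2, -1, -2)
Orthogonal basis:
  u_1 = (-3, 0, 2, -2)
  u_2 = (-20/17, 0, -15/17, 15/17)
  u_3 = (0, -2, -3/2, -3/2)

Apply the Gram-Schmidt recurrence
  u_1 = v_1
  u_i = v_i − Σ_{j<i} ((v_i · u_j) / (u_j · u_j)) · u_j.

Step by step this gives:
  u_1 = (-3, 0, 2, -2)
  u_2 = (-20/17, 0, -15/17, 15/17)
  u_3 = (0, -2, -3/2, -3/2)

Orthogonality check:
  u_2 · u_1 = 0 (should be 0)
  u_3 · u_1 = 0 (should be 0)
  u_3 · u_2 = 0 (should be 0)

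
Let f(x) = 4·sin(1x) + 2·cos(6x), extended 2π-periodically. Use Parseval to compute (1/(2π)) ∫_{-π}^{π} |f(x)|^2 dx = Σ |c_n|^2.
Σ |c_n|^2 = 10

Expand |f|^2 and use orthogonality of {sin(nx), cos(mx)} on [-π, π]:
  ∫_{-π}^{π} sin(nx)^2 dx = π, ∫ cos(mx)^2 dx = π, and cross terms integrate to 0.
So ∫_{-π}^{π} f(x)^2 dx = 4^2 · π + 2^2 · π = (16 + 4)π.
Divide by 2π: (16 + 4)/2 = 10.
By Parseval, this equals Σ |c_n|^2.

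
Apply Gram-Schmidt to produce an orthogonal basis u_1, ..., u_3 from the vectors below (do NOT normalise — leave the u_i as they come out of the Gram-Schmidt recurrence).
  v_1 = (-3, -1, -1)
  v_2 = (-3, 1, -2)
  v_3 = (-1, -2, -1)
Orthogonal basis:
  u_1 = (-3, -1, -1)
  u_2 = (-3/11, 21/11, -12/11)
  u_3 = (1/2, -1/2, -1)

Apply the Gram-Schmidt recurrence
  u_1 = v_1
  u_i = v_i − Σ_{j<i} ((v_i · u_j) / (u_j · u_j)) · u_j.

Step by step this gives:
  u_1 = (-3, -1, -1)
  u_2 = (-3/11, 21/11, -12/11)
  u_3 = (1/2, -1/2, -1)

Orthogonality check:
  u_2 · u_1 = 0 (should be 0)
  u_3 · u_1 = 0 (should be 0)
  u_3 · u_2 = 0 (should be 0)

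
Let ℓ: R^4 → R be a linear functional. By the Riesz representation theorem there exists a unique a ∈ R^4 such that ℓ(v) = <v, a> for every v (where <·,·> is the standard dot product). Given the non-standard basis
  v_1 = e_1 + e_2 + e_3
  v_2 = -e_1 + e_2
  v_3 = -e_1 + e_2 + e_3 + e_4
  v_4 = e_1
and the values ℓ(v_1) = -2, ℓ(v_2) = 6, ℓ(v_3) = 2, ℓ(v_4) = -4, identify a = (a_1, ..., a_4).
a = (-4, 2, 0, -4)

Write a = (a_1, ..., a_4) in the standard basis. For each basis vector v_i, ℓ(v_i) = <v_i, a> is a linear equation in the a_j's. Collect the n equations into a matrix system V a = ℓ, where row i of V is v_i (expressed in the standard basis). Since V is invertible (lower-triangular with 1s on the diagonal, up to permutation), solve by back-substitution:
  V =
[[1, 1, 1, 0],
 [-1, 1, 0, 0],
 [-1, 1, 1, 1],
 [1, 0, 0, 0]]
  V a = (-2, 6, 2, -4)
Solving gives a = (-4, 2, 0, -4).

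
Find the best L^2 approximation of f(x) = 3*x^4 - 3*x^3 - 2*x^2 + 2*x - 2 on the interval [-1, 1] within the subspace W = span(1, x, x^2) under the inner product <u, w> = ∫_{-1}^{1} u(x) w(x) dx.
g(x) = 4*x^2/7 + x/5 - 79/35

The best approximation g ∈ W is the orthogonal projection of f onto W. Writing g = a_0 + a_1 x + a_2 x^2, the coefficients solve the normal equations G · a = b where
  G_{ij} = <φ_i, φ_j> and b_i = <f, φ_i>, with φ_0 = 1, φ_1 = x, φ_2 = x^2.
G =
  [2, 0, 2/3]
  [0, 2/3, 0]
  [2/3, 0, 2/5],
b = (-62/15, 2/15, -134/105).
Solving gives a_0 = -79/35, a_1 = 1/5, a_2 = 4/7, so
  g(x) = 4*x^2/7 + x/5 - 79/35.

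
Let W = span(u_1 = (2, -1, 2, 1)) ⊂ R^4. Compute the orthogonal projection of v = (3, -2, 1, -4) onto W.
proj_W(v) = (6/5, -3/5, 6/5, 3/5)

Set up U = [u_1 | ... | u_1] ∈ R^(4×1). The projector onto W = col(U) is P = U (U^T U)^(-1) U^T.
Compute U^T U =
  [10],
and U^T v = (6).
Solve U^T U · c = U^T v for the coefficients: c = (3/5). The projection is proj_W(v) = U c.
Check: (v - proj_W(v)) · u_1 = 0  (should be 0).
Result: proj_W(v) = (6/5, -3/5, 6/5, 3/5).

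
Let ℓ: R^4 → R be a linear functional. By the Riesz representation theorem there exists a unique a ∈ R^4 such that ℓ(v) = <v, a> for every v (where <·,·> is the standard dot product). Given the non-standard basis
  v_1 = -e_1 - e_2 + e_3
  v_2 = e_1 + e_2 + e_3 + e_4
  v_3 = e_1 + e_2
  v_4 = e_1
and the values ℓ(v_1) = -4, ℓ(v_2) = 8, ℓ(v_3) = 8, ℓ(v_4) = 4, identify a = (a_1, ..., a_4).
a = (4, 4, 4, -4)

Write a = (a_1, ..., a_4) in the standard basis. For each basis vector v_i, ℓ(v_i) = <v_i, a> is a linear equation in the a_j's. Collect the n equations into a matrix system V a = ℓ, where row i of V is v_i (expressed in the standard basis). Since V is invertible (lower-triangular with 1s on the diagonal, up to permutation), solve by back-substitution:
  V =
[[-1, -1, 1, 0],
 [1, 1, 1, 1],
 [1, 1, 0, 0],
 [1, 0, 0, 0]]
  V a = (-4, 8, 8, 4)
Solving gives a = (4, 4, 4, -4).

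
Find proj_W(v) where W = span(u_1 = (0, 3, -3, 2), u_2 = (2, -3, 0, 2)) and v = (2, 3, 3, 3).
proj_W(v) = (104/349, 165/349, -321/349, 318/349)

Set up U = [u_1 | ... | u_2] ∈ R^(4×2). The projector onto W = col(U) is P = U (U^T U)^(-1) U^T.
Compute U^T U =
  [22, -5]
  [-5, 17],
and U^T v = (6, 1).
Solve U^T U · c = U^T v for the coefficients: c = (107/349, 52/349). The projection is proj_W(v) = U c.
Check: (v - proj_W(v)) · u_1 = 0  (should be 0).
Check: (v - proj_W(v)) · u_2 = 0  (should be 0).
Result: proj_W(v) = (104/349, 165/349, -321/349, 318/349).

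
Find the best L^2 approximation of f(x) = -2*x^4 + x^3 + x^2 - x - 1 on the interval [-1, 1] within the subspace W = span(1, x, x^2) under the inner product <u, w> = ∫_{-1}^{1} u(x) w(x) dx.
g(x) = -5*x^2/7 - 2*x/5 - 29/35

The best approximation g ∈ W is the orthogonal projection of f onto W. Writing g = a_0 + a_1 x + a_2 x^2, the coefficients solve the normal equations G · a = b where
  G_{ij} = <φ_i, φ_j> and b_i = <f, φ_i>, with φ_0 = 1, φ_1 = x, φ_2 = x^2.
G =
  [2, 0, 2/3]
  [0, 2/3, 0]
  [2/3, 0, 2/5],
b = (-32/15, -4/15, -88/105).
Solving gives a_0 = -29/35, a_1 = -2/5, a_2 = -5/7, so
  g(x) = -5*x^2/7 - 2*x/5 - 29/35.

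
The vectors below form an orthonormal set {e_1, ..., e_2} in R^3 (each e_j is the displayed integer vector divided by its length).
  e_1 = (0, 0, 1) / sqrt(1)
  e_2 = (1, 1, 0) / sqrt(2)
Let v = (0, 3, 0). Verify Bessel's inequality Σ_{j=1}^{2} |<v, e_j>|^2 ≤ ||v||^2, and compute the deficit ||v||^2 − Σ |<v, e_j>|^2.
Σ |<v, e_j>|^2 = 9/2; ||v||^2 = 9; deficit = 9/2

Write each e_j = u_j / sqrt(<u_j, u_j>) where u_j is the displayed integer vector. Then <v, e_j> = <v, u_j> / sqrt(<u_j, u_j>), so |<v, e_j>|^2 = <v, u_j>^2 / <u_j, u_j>.
Coefficients: <v, e_1> = 0/sqrt(1), <v, e_2> = 3/sqrt(2).
Square and sum: Σ |<v, e_j>|^2 = 9/2.
Compute ||v||^2 = v·v = 9.
Deficit = 9 − 9/2 = 9/2 ≥ 0, confirming Bessel's inequality. (The deficit equals ||v − Σ <v,e_j> e_j||^2, the squared distance from v to span{e_j}.)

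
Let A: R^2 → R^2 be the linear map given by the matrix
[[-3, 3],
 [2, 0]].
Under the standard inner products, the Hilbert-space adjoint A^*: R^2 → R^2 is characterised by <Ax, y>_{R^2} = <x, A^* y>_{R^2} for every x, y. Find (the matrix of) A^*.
A^* = A^T =
[[-3, 2],
 [3, 0]]

For real matrices with standard dot products, the defining identity <Ax, y> = <x, A^* y> gives (Ax)^T y = x^T (A^*) y, i.e. x^T A^T y = x^T (A^*) y. Since this holds for all x, y, we must have A^* = A^T. Therefore
A^* =
[[-3, 2],
 [3, 0]].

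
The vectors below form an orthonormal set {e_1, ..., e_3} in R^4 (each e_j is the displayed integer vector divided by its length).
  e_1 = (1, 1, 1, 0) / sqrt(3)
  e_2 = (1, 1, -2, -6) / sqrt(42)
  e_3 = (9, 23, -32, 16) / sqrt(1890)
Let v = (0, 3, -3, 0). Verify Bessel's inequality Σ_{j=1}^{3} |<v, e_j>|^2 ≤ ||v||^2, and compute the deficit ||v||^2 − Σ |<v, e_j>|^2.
Σ |<v, e_j>|^2 = 49/3; ||v||^2 = 18; deficit = 5/3

Write each e_j = u_j / sqrt(<u_j, u_j>) where u_j is the displayed integer vector. Then <v, e_j> = <v, u_j> / sqrt(<u_j, u_j>), so |<v, e_j>|^2 = <v, u_j>^2 / <u_j, u_j>.
Coefficients: <v, e_1> = 0/sqrt(3), <v, e_2> = 9/sqrt(42), <v, e_3> = 165/sqrt(1890).
Square and sum: Σ |<v, e_j>|^2 = 49/3.
Compute ||v||^2 = v·v = 18.
Deficit = 18 − 49/3 = 5/3 ≥ 0, confirming Bessel's inequality. (The deficit equals ||v − Σ <v,e_j> e_j||^2, the squared distance from v to span{e_j}.)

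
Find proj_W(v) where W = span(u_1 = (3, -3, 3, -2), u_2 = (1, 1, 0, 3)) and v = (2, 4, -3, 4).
proj_W(v) = (-3/61, 171/61, -87/61, 310/61)

Set up U = [u_1 | ... | u_2] ∈ R^(4×2). The projector onto W = col(U) is P = U (U^T U)^(-1) U^T.
Compute U^T U =
  [31, -6]
  [-6, 11],
and U^T v = (-23, 18).
Solve U^T U · c = U^T v for the coefficients: c = (-29/61, 84/61). The projection is proj_W(v) = U c.
Check: (v - proj_W(v)) · u_1 = 0  (should be 0).
Check: (v - proj_W(v)) · u_2 = 0  (should be 0).
Result: proj_W(v) = (-3/61, 171/61, -87/61, 310/61).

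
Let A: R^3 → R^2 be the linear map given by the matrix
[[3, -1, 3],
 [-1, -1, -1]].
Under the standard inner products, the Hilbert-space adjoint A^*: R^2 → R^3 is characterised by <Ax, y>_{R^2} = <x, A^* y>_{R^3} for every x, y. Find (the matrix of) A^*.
A^* = A^T =
[[3, -1],
 [-1, -1],
 [3, -1]]

For real matrices with standard dot products, the defining identity <Ax, y> = <x, A^* y> gives (Ax)^T y = x^T (A^*) y, i.e. x^T A^T y = x^T (A^*) y. Since this holds for all x, y, we must have A^* = A^T. Therefore
A^* =
[[3, -1],
 [-1, -1],
 [3, -1]].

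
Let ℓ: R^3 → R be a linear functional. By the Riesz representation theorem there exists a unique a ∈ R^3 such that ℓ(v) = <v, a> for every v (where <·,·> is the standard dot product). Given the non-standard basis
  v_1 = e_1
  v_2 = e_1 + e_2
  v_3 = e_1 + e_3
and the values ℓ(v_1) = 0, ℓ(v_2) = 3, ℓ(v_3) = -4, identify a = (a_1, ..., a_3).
a = (0, 3, -4)

Write a = (a_1, ..., a_3) in the standard basis. For each basis vector v_i, ℓ(v_i) = <v_i, a> is a linear equation in the a_j's. Collect the n equations into a matrix system V a = ℓ, where row i of V is v_i (expressed in the standard basis). Since V is invertible (lower-triangular with 1s on the diagonal, up to permutation), solve by back-substitution:
  V =
[[1, 0, 0],
 [1, 1, 0],
 [1, 0, 1]]
  V a = (0, 3, -4)
Solving gives a = (0, 3, -4).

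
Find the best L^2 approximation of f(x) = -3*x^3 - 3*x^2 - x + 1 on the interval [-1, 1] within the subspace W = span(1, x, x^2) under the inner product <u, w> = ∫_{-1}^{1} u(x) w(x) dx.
g(x) = -3*x^2 - 14*x/5 + 1

The best approximation g ∈ W is the orthogonal projection of f onto W. Writing g = a_0 + a_1 x + a_2 x^2, the coefficients solve the normal equations G · a = b where
  G_{ij} = <φ_i, φ_j> and b_i = <f, φ_i>, with φ_0 = 1, φ_1 = x, φ_2 = x^2.
G =
  [2, 0, 2/3]
  [0, 2/3, 0]
  [2/3, 0, 2/5],
b = (0, -28/15, -8/15).
Solving gives a_0 = 1, a_1 = -14/5, a_2 = -3, so
  g(x) = -3*x^2 - 14*x/5 + 1.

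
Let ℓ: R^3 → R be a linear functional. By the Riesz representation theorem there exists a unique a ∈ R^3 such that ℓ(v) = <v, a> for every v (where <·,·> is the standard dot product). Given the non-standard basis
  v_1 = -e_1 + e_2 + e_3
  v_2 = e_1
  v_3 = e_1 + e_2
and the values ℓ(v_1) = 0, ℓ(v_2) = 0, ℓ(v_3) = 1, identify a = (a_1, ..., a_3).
a = (0, 1, -1)

Write a = (a_1, ..., a_3) in the standard basis. For each basis vector v_i, ℓ(v_i) = <v_i, a> is a linear equation in the a_j's. Collect the n equations into a matrix system V a = ℓ, where row i of V is v_i (expressed in the standard basis). Since V is invertible (lower-triangular with 1s on the diagonal, up to permutation), solve by back-substitution:
  V =
[[-1, 1, 1],
 [1, 0, 0],
 [1, 1, 0]]
  V a = (0, 0, 1)
Solving gives a = (0, 1, -1).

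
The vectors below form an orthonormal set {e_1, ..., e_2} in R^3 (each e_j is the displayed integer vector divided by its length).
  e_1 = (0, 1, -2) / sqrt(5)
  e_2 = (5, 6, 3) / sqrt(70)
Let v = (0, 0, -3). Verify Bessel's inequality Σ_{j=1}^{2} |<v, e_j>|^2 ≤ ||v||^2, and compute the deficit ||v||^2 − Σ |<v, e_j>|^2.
Σ |<v, e_j>|^2 = 117/14; ||v||^2 = 9; deficit = 9/14

Write each e_j = u_j / sqrt(<u_j, u_j>) where u_j is the displayed integer vector. Then <v, e_j> = <v, u_j> / sqrt(<u_j, u_j>), so |<v, e_j>|^2 = <v, u_j>^2 / <u_j, u_j>.
Coefficients: <v, e_1> = 6/sqrt(5), <v, e_2> = -9/sqrt(70).
Square and sum: Σ |<v, e_j>|^2 = 117/14.
Compute ||v||^2 = v·v = 9.
Deficit = 9 − 117/14 = 9/14 ≥ 0, confirming Bessel's inequality. (The deficit equals ||v − Σ <v,e_j> e_j||^2, the squared distance from v to span{e_j}.)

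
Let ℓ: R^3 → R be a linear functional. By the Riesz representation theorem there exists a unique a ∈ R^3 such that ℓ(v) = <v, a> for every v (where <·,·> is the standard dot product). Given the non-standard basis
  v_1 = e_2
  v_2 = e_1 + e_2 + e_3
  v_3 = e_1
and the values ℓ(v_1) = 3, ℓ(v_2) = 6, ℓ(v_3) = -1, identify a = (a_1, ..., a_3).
a = (-1, 3, 4)

Write a = (a_1, ..., a_3) in the standard basis. For each basis vector v_i, ℓ(v_i) = <v_i, a> is a linear equation in the a_j's. Collect the n equations into a matrix system V a = ℓ, where row i of V is v_i (expressed in the standard basis). Since V is invertible (lower-triangular with 1s on the diagonal, up to permutation), solve by back-substitution:
  V =
[[0, 1, 0],
 [1, 1, 1],
 [1, 0, 0]]
  V a = (3, 6, -1)
Solving gives a = (-1, 3, 4).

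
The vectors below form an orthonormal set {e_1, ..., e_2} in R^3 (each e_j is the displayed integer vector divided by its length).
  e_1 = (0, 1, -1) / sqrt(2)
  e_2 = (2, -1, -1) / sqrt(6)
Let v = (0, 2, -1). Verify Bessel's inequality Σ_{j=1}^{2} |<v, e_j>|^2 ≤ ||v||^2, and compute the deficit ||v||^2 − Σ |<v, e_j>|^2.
Σ |<v, e_j>|^2 = 14/3; ||v||^2 = 5; deficit = 1/3

Write each e_j = u_j / sqrt(<u_j, u_j>) where u_j is the displayed integer vector. Then <v, e_j> = <v, u_j> / sqrt(<u_j, u_j>), so |<v, e_j>|^2 = <v, u_j>^2 / <u_j, u_j>.
Coefficients: <v, e_1> = 3/sqrt(2), <v, e_2> = -1/sqrt(6).
Square and sum: Σ |<v, e_j>|^2 = 14/3.
Compute ||v||^2 = v·v = 5.
Deficit = 5 − 14/3 = 1/3 ≥ 0, confirming Bessel's inequality. (The deficit equals ||v − Σ <v,e_j> e_j||^2, the squared distance from v to span{e_j}.)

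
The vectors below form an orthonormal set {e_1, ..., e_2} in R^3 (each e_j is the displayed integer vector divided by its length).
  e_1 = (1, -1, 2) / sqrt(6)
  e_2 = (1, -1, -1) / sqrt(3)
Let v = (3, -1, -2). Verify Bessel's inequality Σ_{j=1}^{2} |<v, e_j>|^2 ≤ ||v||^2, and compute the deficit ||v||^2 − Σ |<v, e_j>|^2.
Σ |<v, e_j>|^2 = 12; ||v||^2 = 14; deficit = 2

Write each e_j = u_j / sqrt(<u_j, u_j>) where u_j is the displayed integer vector. Then <v, e_j> = <v, u_j> / sqrt(<u_j, u_j>), so |<v, e_j>|^2 = <v, u_j>^2 / <u_j, u_j>.
Coefficients: <v, e_1> = 0/sqrt(6), <v, e_2> = 6/sqrt(3).
Square and sum: Σ |<v, e_j>|^2 = 12.
Compute ||v||^2 = v·v = 14.
Deficit = 14 − 12 = 2 ≥ 0, confirming Bessel's inequality. (The deficit equals ||v − Σ <v,e_j> e_j||^2, the squared distance from v to span{e_j}.)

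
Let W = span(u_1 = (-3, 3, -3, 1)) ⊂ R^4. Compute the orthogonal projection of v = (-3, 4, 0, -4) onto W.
proj_W(v) = (-51/28, 51/28, -51/28, 17/28)

Set up U = [u_1 | ... | u_1] ∈ R^(4×1). The projector onto W = col(U) is P = U (U^T U)^(-1) U^T.
Compute U^T U =
  [28],
and U^T v = (17).
Solve U^T U · c = U^T v for the coefficients: c = (17/28). The projection is proj_W(v) = U c.
Check: (v - proj_W(v)) · u_1 = 0  (should be 0).
Result: proj_W(v) = (-51/28, 51/28, -51/28, 17/28).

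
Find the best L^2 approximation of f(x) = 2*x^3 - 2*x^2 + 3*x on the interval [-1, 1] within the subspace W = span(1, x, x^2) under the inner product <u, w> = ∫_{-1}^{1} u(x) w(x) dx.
g(x) = -2*x^2 + 21*x/5

The best approximation g ∈ W is the orthogonal projection of f onto W. Writing g = a_0 + a_1 x + a_2 x^2, the coefficients solve the normal equations G · a = b where
  G_{ij} = <φ_i, φ_j> and b_i = <f, φ_i>, with φ_0 = 1, φ_1 = x, φ_2 = x^2.
G =
  [2, 0, 2/3]
  [0, 2/3, 0]
  [2/3, 0, 2/5],
b = (-4/3, 14/5, -4/5).
Solving gives a_0 = 0, a_1 = 21/5, a_2 = -2, so
  g(x) = -2*x^2 + 21*x/5.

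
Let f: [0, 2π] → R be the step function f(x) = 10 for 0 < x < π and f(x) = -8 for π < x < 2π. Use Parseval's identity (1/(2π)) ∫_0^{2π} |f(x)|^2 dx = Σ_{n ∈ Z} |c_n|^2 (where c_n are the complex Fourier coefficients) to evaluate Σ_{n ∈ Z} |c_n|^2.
Σ |c_n|^2 = 82

Parseval equates the L^2 energy of f (normalised by 1/(2π)) with the ℓ^2 sum of its Fourier coefficients: (1/(2π)) ∫_0^{2π} |f|^2 = Σ |c_n|^2.
Compute the left side: (1/(2π)) [∫_0^π 10^2 dx + ∫_π^{2π} (-8)^2 dx] = (1/(2π)) · (100π + 64π) = (100 + 64)/2 = 82.
So Σ_{n ∈ Z} |c_n|^2 = 82.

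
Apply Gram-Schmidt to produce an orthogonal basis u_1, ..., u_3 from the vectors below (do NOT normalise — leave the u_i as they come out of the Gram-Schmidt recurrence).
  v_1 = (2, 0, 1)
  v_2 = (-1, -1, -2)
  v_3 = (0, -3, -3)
Orthogonal basis:
  u_1 = (2, 0, 1)
  u_2 = (3/5, -1, -6/5)
  u_3 = (-3/14, -9/14, 3/7)

Apply the Gram-Schmidt recurrence
  u_1 = v_1
  u_i = v_i − Σ_{j<i} ((v_i · u_j) / (u_j · u_j)) · u_j.

Step by step this gives:
  u_1 = (2, 0, 1)
  u_2 = (3/5, -1, -6/5)
  u_3 = (-3/14, -9/14, 3/7)

Orthogonality check:
  u_2 · u_1 = 0 (should be 0)
  u_3 · u_1 = 0 (should be 0)
  u_3 · u_2 = 0 (should be 0)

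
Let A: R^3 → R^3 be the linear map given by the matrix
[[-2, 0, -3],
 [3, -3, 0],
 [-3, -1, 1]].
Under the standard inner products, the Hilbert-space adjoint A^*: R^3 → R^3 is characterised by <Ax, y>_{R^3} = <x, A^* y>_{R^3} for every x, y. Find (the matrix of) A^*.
A^* = A^T =
[[-2, 3, -3],
 [0, -3, -1],
 [-3, 0, 1]]

For real matrices with standard dot products, the defining identity <Ax, y> = <x, A^* y> gives (Ax)^T y = x^T (A^*) y, i.e. x^T A^T y = x^T (A^*) y. Since this holds for all x, y, we must have A^* = A^T. Therefore
A^* =
[[-2, 3, -3],
 [0, -3, -1],
 [-3, 0, 1]].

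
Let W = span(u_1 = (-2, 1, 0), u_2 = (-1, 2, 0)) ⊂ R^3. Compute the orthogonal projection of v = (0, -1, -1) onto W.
proj_W(v) = (0, -1, 0)

Set up U = [u_1 | ... | u_2] ∈ R^(3×2). The projector onto W = col(U) is P = U (U^T U)^(-1) U^T.
Compute U^T U =
  [5, 4]
  [4, 5],
and U^T v = (-1, -2).
Solve U^T U · c = U^T v for the coefficients: c = (1/3, -2/3). The projection is proj_W(v) = U c.
Check: (v - proj_W(v)) · u_1 = 0  (should be 0).
Check: (v - proj_W(v)) · u_2 = 0  (should be 0).
Result: proj_W(v) = (0, -1, 0).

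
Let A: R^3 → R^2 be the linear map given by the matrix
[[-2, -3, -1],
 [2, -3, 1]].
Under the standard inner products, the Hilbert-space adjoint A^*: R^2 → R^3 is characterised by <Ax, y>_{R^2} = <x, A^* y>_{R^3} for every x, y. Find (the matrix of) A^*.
A^* = A^T =
[[-2, 2],
 [-3, -3],
 [-1, 1]]

For real matrices with standard dot products, the defining identity <Ax, y> = <x, A^* y> gives (Ax)^T y = x^T (A^*) y, i.e. x^T A^T y = x^T (A^*) y. Since this holds for all x, y, we must have A^* = A^T. Therefore
A^* =
[[-2, 2],
 [-3, -3],
 [-1, 1]].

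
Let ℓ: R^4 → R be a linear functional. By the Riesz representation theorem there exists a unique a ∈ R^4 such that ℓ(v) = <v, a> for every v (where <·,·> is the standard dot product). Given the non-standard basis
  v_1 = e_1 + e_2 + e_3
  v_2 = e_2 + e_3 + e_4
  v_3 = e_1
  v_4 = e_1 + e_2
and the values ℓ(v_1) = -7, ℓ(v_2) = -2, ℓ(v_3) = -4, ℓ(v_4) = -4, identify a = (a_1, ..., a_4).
a = (-4, 0, -3, 1)

Write a = (a_1, ..., a_4) in the standard basis. For each basis vector v_i, ℓ(v_i) = <v_i, a> is a linear equation in the a_j's. Collect the n equations into a matrix system V a = ℓ, where row i of V is v_i (expressed in the standard basis). Since V is invertible (lower-triangular with 1s on the diagonal, up to permutation), solve by back-substitution:
  V =
[[1, 1, 1, 0],
 [0, 1, 1, 1],
 [1, 0, 0, 0],
 [1, 1, 0, 0]]
  V a = (-7, -2, -4, -4)
Solving gives a = (-4, 0, -3, 1).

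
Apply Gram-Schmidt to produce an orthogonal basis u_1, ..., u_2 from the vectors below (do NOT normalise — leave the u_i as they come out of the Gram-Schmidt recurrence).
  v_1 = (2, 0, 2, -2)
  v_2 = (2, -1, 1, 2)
Orthogonal basis:
  u_1 = (2, 0, 2, -2)
  u_2 = (5/3, -1, 2/3, 7/3)

Apply the Gram-Schmidt recurrence
  u_1 = v_1
  u_i = v_i − Σ_{j<i} ((v_i · u_j) / (u_j · u_j)) · u_j.

Step by step this gives:
  u_1 = (2, 0, 2, -2)
  u_2 = (5/3, -1, 2/3, 7/3)

Orthogonality check:
  u_2 · u_1 = 0 (should be 0)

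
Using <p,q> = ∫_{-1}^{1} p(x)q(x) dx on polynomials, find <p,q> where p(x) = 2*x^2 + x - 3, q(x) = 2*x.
<p,q> = 4/3

Expand the product: p(x)·q(x) = 4*x^3 + 2*x^2 - 6*x.
∫_{-1}^{1} of each monomial x^k gives [2/(k+1) if k even, 0 if k odd]. Integrating term-by-term (or equivalently evaluating the antiderivative F(x) = x^4 + 2*x^3/3 - 3*x^2 at the endpoints):
  F(1) − F(−1) = -4/3 − (-8/3) = 4/3.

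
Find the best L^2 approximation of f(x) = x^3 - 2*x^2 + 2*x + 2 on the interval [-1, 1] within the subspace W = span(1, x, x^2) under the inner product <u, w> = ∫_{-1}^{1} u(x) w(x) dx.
g(x) = -2*x^2 + 13*x/5 + 2

The best approximation g ∈ W is the orthogonal projection of f onto W. Writing g = a_0 + a_1 x + a_2 x^2, the coefficients solve the normal equations G · a = b where
  G_{ij} = <φ_i, φ_j> and b_i = <f, φ_i>, with φ_0 = 1, φ_1 = x, φ_2 = x^2.
G =
  [2, 0, 2/3]
  [0, 2/3, 0]
  [2/3, 0, 2/5],
b = (8/3, 26/15, 8/15).
Solving gives a_0 = 2, a_1 = 13/5, a_2 = -2, so
  g(x) = -2*x^2 + 13*x/5 + 2.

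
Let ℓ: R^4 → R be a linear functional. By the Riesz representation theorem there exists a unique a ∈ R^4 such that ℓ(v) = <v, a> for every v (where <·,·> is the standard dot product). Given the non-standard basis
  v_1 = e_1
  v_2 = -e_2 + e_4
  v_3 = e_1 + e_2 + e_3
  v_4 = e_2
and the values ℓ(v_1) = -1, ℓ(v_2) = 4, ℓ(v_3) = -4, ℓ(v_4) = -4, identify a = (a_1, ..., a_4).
a = (-1, -4, 1, 0)

Write a = (a_1, ..., a_4) in the standard basis. For each basis vector v_i, ℓ(v_i) = <v_i, a> is a linear equation in the a_j's. Collect the n equations into a matrix system V a = ℓ, where row i of V is v_i (expressed in the standard basis). Since V is invertible (lower-triangular with 1s on the diagonal, up to permutation), solve by back-substitution:
  V =
[[1, 0, 0, 0],
 [0, -1, 0, 1],
 [1, 1, 1, 0],
 [0, 1, 0, 0]]
  V a = (-1, 4, -4, -4)
Solving gives a = (-1, -4, 1, 0).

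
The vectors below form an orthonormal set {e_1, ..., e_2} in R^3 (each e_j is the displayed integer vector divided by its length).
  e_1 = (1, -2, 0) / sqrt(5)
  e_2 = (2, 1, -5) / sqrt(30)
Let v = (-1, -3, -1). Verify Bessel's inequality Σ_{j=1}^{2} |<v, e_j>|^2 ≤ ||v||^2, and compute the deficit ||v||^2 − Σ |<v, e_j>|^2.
Σ |<v, e_j>|^2 = 5; ||v||^2 = 11; deficit = 6

Write each e_j = u_j / sqrt(<u_j, u_j>) where u_j is the displayed integer vector. Then <v, e_j> = <v, u_j> / sqrt(<u_j, u_j>), so |<v, e_j>|^2 = <v, u_j>^2 / <u_j, u_j>.
Coefficients: <v, e_1> = 5/sqrt(5), <v, e_2> = 0/sqrt(30).
Square and sum: Σ |<v, e_j>|^2 = 5.
Compute ||v||^2 = v·v = 11.
Deficit = 11 − 5 = 6 ≥ 0, confirming Bessel's inequality. (The deficit equals ||v − Σ <v,e_j> e_j||^2, the squared distance from v to span{e_j}.)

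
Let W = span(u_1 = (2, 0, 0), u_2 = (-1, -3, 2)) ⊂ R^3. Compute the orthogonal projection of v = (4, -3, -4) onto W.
proj_W(v) = (4, -3/13, 2/13)

Set up U = [u_1 | ... | u_2] ∈ R^(3×2). The projector onto W = col(U) is P = U (U^T U)^(-1) U^T.
Compute U^T U =
  [4, -2]
  [-2, 14],
and U^T v = (8, -3).
Solve U^T U · c = U^T v for the coefficients: c = (53/26, 1/13). The projection is proj_W(v) = U c.
Check: (v - proj_W(v)) · u_1 = 0  (should be 0).
Check: (v - proj_W(v)) · u_2 = 0  (should be 0).
Result: proj_W(v) = (4, -3/13, 2/13).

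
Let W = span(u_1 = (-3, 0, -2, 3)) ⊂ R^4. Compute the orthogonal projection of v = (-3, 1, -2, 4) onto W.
proj_W(v) = (-75/22, 0, -25/11, 75/22)

Set up U = [u_1 | ... | u_1] ∈ R^(4×1). The projector onto W = col(U) is P = U (U^T U)^(-1) U^T.
Compute U^T U =
  [22],
and U^T v = (25).
Solve U^T U · c = U^T v for the coefficients: c = (25/22). The projection is proj_W(v) = U c.
Check: (v - proj_W(v)) · u_1 = 0  (should be 0).
Result: proj_W(v) = (-75/22, 0, -25/11, 75/22).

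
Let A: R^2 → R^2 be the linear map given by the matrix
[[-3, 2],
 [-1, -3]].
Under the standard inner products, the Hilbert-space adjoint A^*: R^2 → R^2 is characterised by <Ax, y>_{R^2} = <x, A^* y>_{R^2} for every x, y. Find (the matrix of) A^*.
A^* = A^T =
[[-3, -1],
 [2, -3]]

For real matrices with standard dot products, the defining identity <Ax, y> = <x, A^* y> gives (Ax)^T y = x^T (A^*) y, i.e. x^T A^T y = x^T (A^*) y. Since this holds for all x, y, we must have A^* = A^T. Therefore
A^* =
[[-3, -1],
 [2, -3]].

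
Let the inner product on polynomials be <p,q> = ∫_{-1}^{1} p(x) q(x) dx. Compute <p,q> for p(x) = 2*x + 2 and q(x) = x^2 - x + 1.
<p,q> = 4

Expand the product: p(x)·q(x) = 2*x^3 + 2.
∫_{-1}^{1} of each monomial x^k gives [2/(k+1) if k even, 0 if k odd]. Integrating term-by-term (or equivalently evaluating the antiderivative F(x) = x^4/2 + 2*x at the endpoints):
  F(1) − F(−1) = 5/2 − (-3/2) = 4.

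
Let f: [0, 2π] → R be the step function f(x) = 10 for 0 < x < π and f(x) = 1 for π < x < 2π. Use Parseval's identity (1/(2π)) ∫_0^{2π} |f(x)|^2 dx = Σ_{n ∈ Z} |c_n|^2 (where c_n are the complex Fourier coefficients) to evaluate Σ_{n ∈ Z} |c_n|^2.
Σ |c_n|^2 = 101/2

Parseval equates the L^2 energy of f (normalised by 1/(2π)) with the ℓ^2 sum of its Fourier coefficients: (1/(2π)) ∫_0^{2π} |f|^2 = Σ |c_n|^2.
Compute the left side: (1/(2π)) [∫_0^π 10^2 dx + ∫_π^{2π} 1^2 dx] = (1/(2π)) · (100π + 1π) = (100 + 1)/2 = 101/2.
So Σ_{n ∈ Z} |c_n|^2 = 101/2.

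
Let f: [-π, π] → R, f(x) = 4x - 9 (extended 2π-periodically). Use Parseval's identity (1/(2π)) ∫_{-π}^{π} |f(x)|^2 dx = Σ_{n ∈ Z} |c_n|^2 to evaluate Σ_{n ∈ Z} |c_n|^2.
Σ |c_n|^2 = 16π^2/3 + 81

Expand and integrate term by term over [-π, π]:
  ∫ (4x)^2 dx = 16·(2π^3/3); ∫ 2·4·(-9)·x dx = 0 (odd integrand); ∫ (-9)^2 dx = 81·2π.
So (1/(2π)) ∫_{-π}^{π} (4x - 9)^2 dx = 16π^2/3 + 81 = 16π^2/3 + 81.
Parseval ⇒ Σ |c_n|^2 = 16π^2/3 + 81.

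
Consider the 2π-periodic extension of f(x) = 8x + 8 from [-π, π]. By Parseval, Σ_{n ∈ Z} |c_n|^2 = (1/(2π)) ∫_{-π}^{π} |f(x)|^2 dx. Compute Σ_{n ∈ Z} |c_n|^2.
Σ |c_n|^2 = 64π^2/3 + 64

Expand and integrate term by term over [-π, π]:
  ∫ (8x)^2 dx = 64·(2π^3/3); ∫ 2·8·(8)·x dx = 0 (odd integrand); ∫ 8^2 dx = 64·2π.
So (1/(2π)) ∫_{-π}^{π} (8x + 8)^2 dx = 64π^2/3 + 64 = 64π^2/3 + 64.
Parseval ⇒ Σ |c_n|^2 = 64π^2/3 + 64.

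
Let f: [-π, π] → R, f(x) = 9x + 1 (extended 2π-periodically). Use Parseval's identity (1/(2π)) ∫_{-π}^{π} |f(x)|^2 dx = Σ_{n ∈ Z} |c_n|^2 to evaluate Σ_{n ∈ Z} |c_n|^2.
Σ |c_n|^2 = 27π^2 + 1

Expand and integrate term by term over [-π, π]:
  ∫ (9x)^2 dx = 81·(2π^3/3); ∫ 2·9·(1)·x dx = 0 (odd integrand); ∫ 1^2 dx = 1·2π.
So (1/(2π)) ∫_{-π}^{π} (9x + 1)^2 dx = 81π^2/3 + 1 = 27π^2 + 1.
Parseval ⇒ Σ |c_n|^2 = 27π^2 + 1.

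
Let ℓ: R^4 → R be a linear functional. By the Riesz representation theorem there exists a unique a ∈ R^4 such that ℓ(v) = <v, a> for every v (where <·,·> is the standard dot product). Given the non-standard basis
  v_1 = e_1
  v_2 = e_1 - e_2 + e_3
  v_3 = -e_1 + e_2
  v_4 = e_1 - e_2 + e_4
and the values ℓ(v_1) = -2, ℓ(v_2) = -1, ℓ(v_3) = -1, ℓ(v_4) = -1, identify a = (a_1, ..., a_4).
a = (-2, -3, -2, -2)

Write a = (a_1, ..., a_4) in the standard basis. For each basis vector v_i, ℓ(v_i) = <v_i, a> is a linear equation in the a_j's. Collect the n equations into a matrix system V a = ℓ, where row i of V is v_i (expressed in the standard basis). Since V is invertible (lower-triangular with 1s on the diagonal, up to permutation), solve by back-substitution:
  V =
[[1, 0, 0, 0],
 [1, -1, 1, 0],
 [-1, 1, 0, 0],
 [1, -1, 0, 1]]
  V a = (-2, -1, -1, -1)
Solving gives a = (-2, -3, -2, -2).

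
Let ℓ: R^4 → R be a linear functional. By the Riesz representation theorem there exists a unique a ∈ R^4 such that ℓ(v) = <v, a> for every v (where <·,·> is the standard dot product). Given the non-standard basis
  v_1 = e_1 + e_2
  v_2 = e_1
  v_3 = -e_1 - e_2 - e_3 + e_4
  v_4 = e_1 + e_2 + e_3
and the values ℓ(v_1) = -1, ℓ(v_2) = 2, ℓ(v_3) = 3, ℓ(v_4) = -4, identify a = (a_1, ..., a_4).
a = (2, -3, -3, -1)

Write a = (a_1, ..., a_4) in the standard basis. For each basis vector v_i, ℓ(v_i) = <v_i, a> is a linear equation in the a_j's. Collect the n equations into a matrix system V a = ℓ, where row i of V is v_i (expressed in the standard basis). Since V is invertible (lower-triangular with 1s on the diagonal, up to permutation), solve by back-substitution:
  V =
[[1, 1, 0, 0],
 [1, 0, 0, 0],
 [-1, -1, -1, 1],
 [1, 1, 1, 0]]
  V a = (-1, 2, 3, -4)
Solving gives a = (2, -3, -3, -1).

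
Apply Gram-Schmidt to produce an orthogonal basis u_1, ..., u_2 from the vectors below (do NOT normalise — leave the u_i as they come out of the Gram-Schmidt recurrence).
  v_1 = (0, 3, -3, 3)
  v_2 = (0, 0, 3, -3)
Orthogonal basis:
  u_1 = (0, 3, -3, 3)
  u_2 = (0, 2, 1, -1)

Apply the Gram-Schmidt recurrence
  u_1 = v_1
  u_i = v_i − Σ_{j<i} ((v_i · u_j) / (u_j · u_j)) · u_j.

Step by step this gives:
  u_1 = (0, 3, -3, 3)
  u_2 = (0, 2, 1, -1)

Orthogonality check:
  u_2 · u_1 = 0 (should be 0)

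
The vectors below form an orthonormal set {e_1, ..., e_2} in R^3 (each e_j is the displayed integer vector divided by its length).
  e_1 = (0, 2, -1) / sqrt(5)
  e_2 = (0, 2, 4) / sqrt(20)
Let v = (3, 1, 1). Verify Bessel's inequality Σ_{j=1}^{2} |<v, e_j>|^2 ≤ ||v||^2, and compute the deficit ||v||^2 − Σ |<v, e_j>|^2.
Σ |<v, e_j>|^2 = 2; ||v||^2 = 11; deficit = 9

Write each e_j = u_j / sqrt(<u_j, u_j>) where u_j is the displayed integer vector. Then <v, e_j> = <v, u_j> / sqrt(<u_j, u_j>), so |<v, e_j>|^2 = <v, u_j>^2 / <u_j, u_j>.
Coefficients: <v, e_1> = 1/sqrt(5), <v, e_2> = 6/sqrt(20).
Square and sum: Σ |<v, e_j>|^2 = 2.
Compute ||v||^2 = v·v = 11.
Deficit = 11 − 2 = 9 ≥ 0, confirming Bessel's inequality. (The deficit equals ||v − Σ <v,e_j> e_j||^2, the squared distance from v to span{e_j}.)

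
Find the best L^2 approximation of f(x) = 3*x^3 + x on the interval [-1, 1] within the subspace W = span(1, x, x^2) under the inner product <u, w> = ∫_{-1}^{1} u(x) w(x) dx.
g(x) = 14*x/5

The best approximation g ∈ W is the orthogonal projection of f onto W. Writing g = a_0 + a_1 x + a_2 x^2, the coefficients solve the normal equations G · a = b where
  G_{ij} = <φ_i, φ_j> and b_i = <f, φ_i>, with φ_0 = 1, φ_1 = x, φ_2 = x^2.
G =
  [2, 0, 2/3]
  [0, 2/3, 0]
  [2/3, 0, 2/5],
b = (0, 28/15, 0).
Solving gives a_0 = 0, a_1 = 14/5, a_2 = 0, so
  g(x) = 14*x/5.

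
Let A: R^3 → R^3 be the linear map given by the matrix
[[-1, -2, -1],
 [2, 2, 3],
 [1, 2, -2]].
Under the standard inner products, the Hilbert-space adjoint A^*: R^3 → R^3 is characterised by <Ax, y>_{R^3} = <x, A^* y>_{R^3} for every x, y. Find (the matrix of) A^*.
A^* = A^T =
[[-1, 2, 1],
 [-2, 2, 2],
 [-1, 3, -2]]

For real matrices with standard dot products, the defining identity <Ax, y> = <x, A^* y> gives (Ax)^T y = x^T (A^*) y, i.e. x^T A^T y = x^T (A^*) y. Since this holds for all x, y, we must have A^* = A^T. Therefore
A^* =
[[-1, 2, 1],
 [-2, 2, 2],
 [-1, 3, -2]].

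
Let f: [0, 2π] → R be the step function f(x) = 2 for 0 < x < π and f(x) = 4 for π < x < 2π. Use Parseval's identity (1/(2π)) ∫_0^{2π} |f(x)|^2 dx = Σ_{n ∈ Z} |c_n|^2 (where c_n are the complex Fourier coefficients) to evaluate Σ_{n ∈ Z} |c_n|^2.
Σ |c_n|^2 = 10

Parseval equates the L^2 energy of f (normalised by 1/(2π)) with the ℓ^2 sum of its Fourier coefficients: (1/(2π)) ∫_0^{2π} |f|^2 = Σ |c_n|^2.
Compute the left side: (1/(2π)) [∫_0^π 2^2 dx + ∫_π^{2π} 4^2 dx] = (1/(2π)) · (4π + 16π) = (4 + 16)/2 = 10.
So Σ_{n ∈ Z} |c_n|^2 = 10.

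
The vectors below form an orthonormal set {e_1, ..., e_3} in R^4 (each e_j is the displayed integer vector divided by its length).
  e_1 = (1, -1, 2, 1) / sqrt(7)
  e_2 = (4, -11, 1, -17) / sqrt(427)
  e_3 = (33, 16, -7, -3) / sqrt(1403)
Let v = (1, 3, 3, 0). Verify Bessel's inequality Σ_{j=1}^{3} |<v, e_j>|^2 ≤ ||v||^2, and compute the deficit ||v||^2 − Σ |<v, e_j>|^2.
Σ |<v, e_j>|^2 = 148/23; ||v||^2 = 19; deficit = 289/23

Write each e_j = u_j / sqrt(<u_j, u_j>) where u_j is the displayed integer vector. Then <v, e_j> = <v, u_j> / sqrt(<u_j, u_j>), so |<v, e_j>|^2 = <v, u_j>^2 / <u_j, u_j>.
Coefficients: <v, e_1> = 4/sqrt(7), <v, e_2> = -26/sqrt(427), <v, e_3> = 60/sqrt(1403).
Square and sum: Σ |<v, e_j>|^2 = 148/23.
Compute ||v||^2 = v·v = 19.
Deficit = 19 − 148/23 = 289/23 ≥ 0, confirming Bessel's inequality. (The deficit equals ||v − Σ <v,e_j> e_j||^2, the squared distance from v to span{e_j}.)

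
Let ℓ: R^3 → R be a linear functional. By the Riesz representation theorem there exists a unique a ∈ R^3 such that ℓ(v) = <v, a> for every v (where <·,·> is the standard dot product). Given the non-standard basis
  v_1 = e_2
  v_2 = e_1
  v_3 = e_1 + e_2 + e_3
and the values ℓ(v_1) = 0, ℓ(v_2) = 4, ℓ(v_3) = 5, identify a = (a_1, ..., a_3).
a = (4, 0, 1)

Write a = (a_1, ..., a_3) in the standard basis. For each basis vector v_i, ℓ(v_i) = <v_i, a> is a linear equation in the a_j's. Collect the n equations into a matrix system V a = ℓ, where row i of V is v_i (expressed in the standard basis). Since V is invertible (lower-triangular with 1s on the diagonal, up to permutation), solve by back-substitution:
  V =
[[0, 1, 0],
 [1, 0, 0],
 [1, 1, 1]]
  V a = (0, 4, 5)
Solving gives a = (4, 0, 1).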